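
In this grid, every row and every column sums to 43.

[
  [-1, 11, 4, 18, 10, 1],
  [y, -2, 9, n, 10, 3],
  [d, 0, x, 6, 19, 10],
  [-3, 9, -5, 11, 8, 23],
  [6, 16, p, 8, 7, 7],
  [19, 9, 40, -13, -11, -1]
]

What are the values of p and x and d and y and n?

p = -1, x = -4, d = 12, y = 10, n = 13

Row 5 has 6 + 16 + 8 + 7 + 7 = 44; the blank must be 43 − 44 = -1.
Column 3 has 4 + 9 − 5 − 1 + 40 = 47; the blank must be 43 − 47 = -4.
Row 3 has 0 − 4 + 6 + 19 + 10 = 31; the blank must be 43 − 31 = 12.
Column 1 has -1 + 12 − 3 + 6 + 19 = 33; the blank must be 43 − 33 = 10.
Row 2 has 10 − 2 + 9 + 10 + 3 = 30; the blank must be 43 − 30 = 13.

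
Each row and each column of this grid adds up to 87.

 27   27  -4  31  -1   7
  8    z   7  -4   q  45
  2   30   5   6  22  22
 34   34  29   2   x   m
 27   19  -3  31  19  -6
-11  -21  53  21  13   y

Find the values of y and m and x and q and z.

y = 32, m = -13, x = 1, q = 33, z = -2

Row 6 has -11 − 21 + 53 + 21 + 13 = 55; the blank must be 87 − 55 = 32.
Column 2 has 27 + 30 + 34 + 19 − 21 = 89; the blank must be 87 − 89 = -2.
Row 2 has 8 − 2 + 7 − 4 + 45 = 54; the blank must be 87 − 54 = 33.
Column 5 has -1 + 33 + 22 + 19 + 13 = 86; the blank must be 87 − 86 = 1.
Row 4 has 34 + 34 + 29 + 2 + 1 = 100; the blank must be 87 − 100 = -13.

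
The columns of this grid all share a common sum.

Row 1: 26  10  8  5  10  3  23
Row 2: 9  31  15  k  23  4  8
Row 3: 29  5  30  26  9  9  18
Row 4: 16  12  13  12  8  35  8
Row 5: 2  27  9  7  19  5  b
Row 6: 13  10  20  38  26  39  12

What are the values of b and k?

Column 5 sums to 95 and so does column 6; that's the common total.
In column 7 the known cells total 69, leaving 95 − 69 = 26.
In column 4 the known cells total 88, leaving 95 − 88 = 7.

b = 26, k = 7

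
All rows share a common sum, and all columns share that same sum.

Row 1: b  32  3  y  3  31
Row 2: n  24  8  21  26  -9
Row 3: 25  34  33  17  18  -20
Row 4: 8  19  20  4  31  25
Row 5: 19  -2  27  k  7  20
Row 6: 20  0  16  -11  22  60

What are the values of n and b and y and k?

Rows 3 and 4 both sum to 107, so that's the common total.
The known cells in row 2 total 70, leaving 107 − 70 = 37 for the blank.
The known cells in row 5 total 71, leaving 107 − 71 = 36 for the blank.
The known cells in column 4 total 67, leaving 107 − 67 = 40 for the blank.
The known cells in row 1 total 109, leaving 107 − 109 = -2 for the blank.

n = 37, b = -2, y = 40, k = 36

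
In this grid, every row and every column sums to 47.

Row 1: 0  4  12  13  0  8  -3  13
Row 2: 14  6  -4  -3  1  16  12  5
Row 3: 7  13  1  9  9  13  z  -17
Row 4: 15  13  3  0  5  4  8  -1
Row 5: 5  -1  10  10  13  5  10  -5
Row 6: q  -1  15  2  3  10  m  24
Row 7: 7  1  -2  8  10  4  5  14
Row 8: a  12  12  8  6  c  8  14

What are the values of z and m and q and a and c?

z = 12, m = -5, q = -1, a = 0, c = -13

Row 3: 7 + 13 + 1 + 9 + 9 + 13 − 17 = 35, so its missing entry is 47 − 35 = 12.
Column 7: -3 + 12 + 12 + 8 + 10 + 5 + 8 = 52, so its missing entry is 47 − 52 = -5.
Row 6: -1 + 15 + 2 + 3 + 10 − 5 + 24 = 48, so its missing entry is 47 − 48 = -1.
Column 1: 0 + 14 + 7 + 15 + 5 − 1 + 7 = 47, so its missing entry is 47 − 47 = 0.
Row 8: 0 + 12 + 12 + 8 + 6 + 8 + 14 = 60, so its missing entry is 47 − 60 = -13.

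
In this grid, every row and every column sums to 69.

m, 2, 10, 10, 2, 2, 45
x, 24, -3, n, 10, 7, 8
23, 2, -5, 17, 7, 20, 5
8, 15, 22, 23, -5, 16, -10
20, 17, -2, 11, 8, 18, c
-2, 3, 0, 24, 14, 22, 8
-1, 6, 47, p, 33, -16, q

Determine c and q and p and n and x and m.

c = -3, q = 16, p = -16, n = 0, x = 23, m = -2

Row 1 has 2 + 10 + 10 + 2 + 2 + 45 = 71; the blank must be 69 − 71 = -2.
Row 5 has 20 + 17 − 2 + 11 + 8 + 18 = 72; the blank must be 69 − 72 = -3.
Column 1 has -2 + 23 + 8 + 20 − 2 − 1 = 46; the blank must be 69 − 46 = 23.
Column 7 has 45 + 8 + 5 − 10 − 3 + 8 = 53; the blank must be 69 − 53 = 16.
Row 7 has -1 + 6 + 47 + 33 − 16 + 16 = 85; the blank must be 69 − 85 = -16.
Row 2 has 23 + 24 − 3 + 10 + 7 + 8 = 69; the blank must be 69 − 69 = 0.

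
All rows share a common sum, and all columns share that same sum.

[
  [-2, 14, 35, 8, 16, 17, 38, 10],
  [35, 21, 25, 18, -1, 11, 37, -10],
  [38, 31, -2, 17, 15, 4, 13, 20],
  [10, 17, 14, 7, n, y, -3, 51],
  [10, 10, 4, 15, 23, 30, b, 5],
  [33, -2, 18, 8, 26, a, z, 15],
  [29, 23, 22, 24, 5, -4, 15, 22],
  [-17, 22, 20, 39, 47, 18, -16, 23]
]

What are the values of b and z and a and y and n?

b = 39, z = 13, a = 25, y = 35, n = 5

Rows 1 and 2 both sum to 136, so that's the common total.
The known cells in column 5 total 131, leaving 136 − 131 = 5 for the blank.
The known cells in row 5 total 97, leaving 136 − 97 = 39 for the blank.
The known cells in column 7 total 123, leaving 136 − 123 = 13 for the blank.
The known cells in row 6 total 111, leaving 136 − 111 = 25 for the blank.
The known cells in row 4 total 101, leaving 136 − 101 = 35 for the blank.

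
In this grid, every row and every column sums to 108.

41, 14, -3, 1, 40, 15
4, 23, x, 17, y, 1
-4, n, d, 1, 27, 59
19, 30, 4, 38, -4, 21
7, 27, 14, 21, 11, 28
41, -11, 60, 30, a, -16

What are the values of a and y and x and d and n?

a = 4, y = 30, x = 33, d = 0, n = 25

The known cells in column 2 total 83, leaving 108 − 83 = 25 for the blank.
The known cells in row 6 total 104, leaving 108 − 104 = 4 for the blank.
The known cells in column 5 total 78, leaving 108 − 78 = 30 for the blank.
The known cells in row 2 total 75, leaving 108 − 75 = 33 for the blank.
The known cells in row 3 total 108, leaving 108 − 108 = 0 for the blank.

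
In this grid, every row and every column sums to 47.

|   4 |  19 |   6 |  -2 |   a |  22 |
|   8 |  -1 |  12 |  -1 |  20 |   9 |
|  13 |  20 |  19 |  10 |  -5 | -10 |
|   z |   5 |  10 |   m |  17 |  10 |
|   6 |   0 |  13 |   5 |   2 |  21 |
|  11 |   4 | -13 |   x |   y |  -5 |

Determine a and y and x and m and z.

Row 1 has 4 + 19 + 6 − 2 + 22 = 49; the blank must be 47 − 49 = -2.
Column 5 has -2 + 20 − 5 + 17 + 2 = 32; the blank must be 47 − 32 = 15.
Column 1 has 4 + 8 + 13 + 6 + 11 = 42; the blank must be 47 − 42 = 5.
Row 4 has 5 + 5 + 10 + 17 + 10 = 47; the blank must be 47 − 47 = 0.
Row 6 has 11 + 4 − 13 + 15 − 5 = 12; the blank must be 47 − 12 = 35.

a = -2, y = 15, x = 35, m = 0, z = 5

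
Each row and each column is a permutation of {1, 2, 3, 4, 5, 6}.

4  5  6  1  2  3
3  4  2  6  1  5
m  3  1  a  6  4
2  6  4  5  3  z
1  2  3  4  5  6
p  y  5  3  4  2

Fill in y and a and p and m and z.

y = 1, a = 2, p = 6, m = 5, z = 1

At (row 6, col 2): column 2 already has {2, 3, 4, 5, 6}, so the value is 1.
For row 3, column 4: column 4 already has {1, 3, 4, 5, 6}; that leaves 2.
For row 3, column 1: row 3 already has {1, 2, 3, 4, 6}; that leaves 5.
Cell (6,1): row 6 already has {1, 2, 3, 4, 5} → 6.
At (row 4, col 6): row 4 already has {2, 3, 4, 5, 6}, so the value is 1.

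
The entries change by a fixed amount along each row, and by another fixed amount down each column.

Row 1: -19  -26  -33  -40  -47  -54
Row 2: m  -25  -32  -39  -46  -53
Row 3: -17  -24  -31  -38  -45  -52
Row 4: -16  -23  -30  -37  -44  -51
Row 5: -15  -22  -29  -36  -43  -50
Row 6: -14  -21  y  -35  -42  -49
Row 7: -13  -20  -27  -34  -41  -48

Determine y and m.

y = -28, m = -18

Along each row the entries change by -7 per step; down each column they change by 1.
Row 6: from -14 at column 1, stepping by -7 to column 3 gives -28.
Row 2: from -25 at column 2, stepping by -7 to column 1 gives -18.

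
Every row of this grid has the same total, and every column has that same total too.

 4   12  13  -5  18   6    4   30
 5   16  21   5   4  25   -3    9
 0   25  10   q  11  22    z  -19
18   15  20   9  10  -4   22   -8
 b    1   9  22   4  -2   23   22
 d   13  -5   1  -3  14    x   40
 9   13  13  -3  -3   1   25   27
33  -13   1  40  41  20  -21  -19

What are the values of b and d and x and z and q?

Rows 1 and 2 both sum to 82, so that's the common total.
The known cells in row 5 total 79, leaving 82 − 79 = 3 for the blank.
The known cells in column 4 total 69, leaving 82 − 69 = 13 for the blank.
The known cells in column 1 total 72, leaving 82 − 72 = 10 for the blank.
The known cells in row 6 total 70, leaving 82 − 70 = 12 for the blank.
The known cells in row 3 total 62, leaving 82 − 62 = 20 for the blank.

b = 3, d = 10, x = 12, z = 20, q = 13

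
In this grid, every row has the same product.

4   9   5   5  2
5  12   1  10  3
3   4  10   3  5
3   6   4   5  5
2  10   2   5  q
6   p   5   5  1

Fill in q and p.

Rows 3 and 4 each multiply to 1800, so every row has product 1800.
Row 5: 2×10×2×5 = 200, so the missing entry is 1800 ÷ 200 = 9.
Row 6: 6×5×5×1 = 150, so the missing entry is 1800 ÷ 150 = 12.

q = 9, p = 12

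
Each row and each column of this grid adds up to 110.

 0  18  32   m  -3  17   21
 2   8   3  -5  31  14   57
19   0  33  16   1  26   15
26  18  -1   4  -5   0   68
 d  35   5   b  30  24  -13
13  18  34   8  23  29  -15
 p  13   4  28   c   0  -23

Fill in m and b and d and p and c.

Row 1 has 0 + 18 + 32 − 3 + 17 + 21 = 85; the blank must be 110 − 85 = 25.
Column 4 has 25 − 5 + 16 + 4 + 8 + 28 = 76; the blank must be 110 − 76 = 34.
Row 5 has 35 + 5 + 34 + 30 + 24 − 13 = 115; the blank must be 110 − 115 = -5.
Column 5 has -3 + 31 + 1 − 5 + 30 + 23 = 77; the blank must be 110 − 77 = 33.
Row 7 has 13 + 4 + 28 + 33 + 0 − 23 = 55; the blank must be 110 − 55 = 55.

m = 25, b = 34, d = -5, p = 55, c = 33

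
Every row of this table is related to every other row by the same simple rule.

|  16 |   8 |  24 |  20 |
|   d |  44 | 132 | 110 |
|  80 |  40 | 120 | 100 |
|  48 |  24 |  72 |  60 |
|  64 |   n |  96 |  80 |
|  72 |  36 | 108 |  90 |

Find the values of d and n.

Each row is a constant multiple of every other row — this is a multiplication table with the headers hidden.
Row 2 is 110/20 = 11/2 times row 1, so its entry in column 1 is 16 × 11/2 = 88.
Row 5 is 80/20 = 4/1 times row 1, so its entry in column 2 is 8 × 4/1 = 32.

d = 88, n = 32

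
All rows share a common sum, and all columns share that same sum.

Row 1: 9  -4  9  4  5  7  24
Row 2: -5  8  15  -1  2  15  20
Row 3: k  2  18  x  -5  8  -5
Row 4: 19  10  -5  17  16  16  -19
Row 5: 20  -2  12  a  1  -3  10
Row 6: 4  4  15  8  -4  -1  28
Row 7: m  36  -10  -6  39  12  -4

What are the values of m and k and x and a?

Rows 1 and 2 both sum to 54, so that's the common total.
The known cells in row 5 total 38, leaving 54 − 38 = 16 for the blank.
The known cells in column 4 total 38, leaving 54 − 38 = 16 for the blank.
The known cells in row 3 total 34, leaving 54 − 34 = 20 for the blank.
The known cells in row 7 total 67, leaving 54 − 67 = -13 for the blank.

m = -13, k = 20, x = 16, a = 16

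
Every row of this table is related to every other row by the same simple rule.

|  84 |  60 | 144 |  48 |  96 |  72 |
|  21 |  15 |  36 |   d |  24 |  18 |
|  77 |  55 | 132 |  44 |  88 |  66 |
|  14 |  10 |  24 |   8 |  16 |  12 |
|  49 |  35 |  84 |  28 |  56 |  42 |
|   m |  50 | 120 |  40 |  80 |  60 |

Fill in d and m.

Each row is a constant multiple of every other row — this is a multiplication table with the headers hidden.
Row 2 is 15/60 = 1/4 times row 1, so its entry in column 4 is 48 × 1/4 = 12.
Row 6 is 50/60 = 5/6 times row 1, so its entry in column 1 is 84 × 5/6 = 70.

d = 12, m = 70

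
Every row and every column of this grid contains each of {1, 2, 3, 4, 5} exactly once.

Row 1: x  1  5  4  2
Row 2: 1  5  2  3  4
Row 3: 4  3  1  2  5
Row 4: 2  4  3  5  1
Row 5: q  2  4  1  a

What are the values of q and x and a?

For row 5, column 5: column 5 already has {1, 2, 4, 5}; that leaves 3.
At (row 5, col 1): row 5 already has {1, 2, 3, 4}, so the value is 5.
For row 1, column 1: row 1 already has {1, 2, 4, 5}; that leaves 3.

q = 5, x = 3, a = 3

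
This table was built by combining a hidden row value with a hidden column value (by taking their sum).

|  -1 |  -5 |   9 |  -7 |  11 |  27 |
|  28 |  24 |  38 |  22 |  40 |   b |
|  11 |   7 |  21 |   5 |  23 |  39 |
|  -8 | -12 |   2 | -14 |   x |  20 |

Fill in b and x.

b = 56, x = 4

The difference between any two rows is the same in every column — this is an addition table with the headers hidden.
Row 2 minus row 1 is 24 − (-5) = 29, so its entry in column 6 is 27 + 29 = 56.
Row 4 minus row 1 is -12 − (-5) = -7, so its entry in column 5 is 11 + (-7) = 4.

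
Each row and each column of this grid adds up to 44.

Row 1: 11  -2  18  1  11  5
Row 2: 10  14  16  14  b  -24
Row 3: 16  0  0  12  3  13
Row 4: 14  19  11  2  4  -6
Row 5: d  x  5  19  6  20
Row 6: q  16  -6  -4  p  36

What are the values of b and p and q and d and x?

Row 2: 10 + 14 + 16 + 14 − 24 = 30, so its missing entry is 44 − 30 = 14.
Column 5: 11 + 14 + 3 + 4 + 6 = 38, so its missing entry is 44 − 38 = 6.
Row 6: 16 − 6 − 4 + 6 + 36 = 48, so its missing entry is 44 − 48 = -4.
Column 1: 11 + 10 + 16 + 14 − 4 = 47, so its missing entry is 44 − 47 = -3.
Row 5: -3 + 5 + 19 + 6 + 20 = 47, so its missing entry is 44 − 47 = -3.

b = 14, p = 6, q = -4, d = -3, x = -3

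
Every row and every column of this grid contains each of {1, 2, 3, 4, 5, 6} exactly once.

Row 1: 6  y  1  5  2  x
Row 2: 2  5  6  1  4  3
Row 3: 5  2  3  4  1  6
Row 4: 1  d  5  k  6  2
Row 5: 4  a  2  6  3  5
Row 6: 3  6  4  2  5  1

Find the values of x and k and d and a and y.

Cell (4,4): column 4 already has {1, 2, 4, 5, 6} → 3.
For row 4, column 2: row 4 already has {1, 2, 3, 5, 6}; that leaves 4.
At (row 1, col 6): column 6 already has {1, 2, 3, 5, 6}, so the value is 4.
Cell (1,2): row 1 already has {1, 2, 4, 5, 6} → 3.
For row 5, column 2: row 5 already has {2, 3, 4, 5, 6}; that leaves 1.

x = 4, k = 3, d = 4, a = 1, y = 3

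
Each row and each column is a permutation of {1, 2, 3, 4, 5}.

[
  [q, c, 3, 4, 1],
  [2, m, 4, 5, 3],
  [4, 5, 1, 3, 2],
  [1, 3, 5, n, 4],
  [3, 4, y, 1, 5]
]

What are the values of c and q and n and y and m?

Cell (1,1): column 1 already has {1, 2, 3, 4} → 5.
For row 1, column 2: row 1 already has {1, 3, 4, 5}; that leaves 2.
For row 2, column 2: row 2 already has {2, 3, 4, 5}; that leaves 1.
Cell (5,3): row 5 already has {1, 3, 4, 5} → 2.
At (row 4, col 4): row 4 already has {1, 3, 4, 5}, so the value is 2.

c = 2, q = 5, n = 2, y = 2, m = 1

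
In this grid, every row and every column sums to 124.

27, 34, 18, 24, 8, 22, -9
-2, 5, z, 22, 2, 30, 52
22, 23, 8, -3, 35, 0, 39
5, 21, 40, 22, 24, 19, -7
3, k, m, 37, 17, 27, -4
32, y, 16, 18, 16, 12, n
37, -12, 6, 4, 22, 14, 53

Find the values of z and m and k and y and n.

z = 15, m = 21, k = 23, y = 30, n = 0

The known cells in row 2 total 109, leaving 124 − 109 = 15 for the blank.
The known cells in column 3 total 103, leaving 124 − 103 = 21 for the blank.
The known cells in column 7 total 124, leaving 124 − 124 = 0 for the blank.
The known cells in row 6 total 94, leaving 124 − 94 = 30 for the blank.
The known cells in row 5 total 101, leaving 124 − 101 = 23 for the blank.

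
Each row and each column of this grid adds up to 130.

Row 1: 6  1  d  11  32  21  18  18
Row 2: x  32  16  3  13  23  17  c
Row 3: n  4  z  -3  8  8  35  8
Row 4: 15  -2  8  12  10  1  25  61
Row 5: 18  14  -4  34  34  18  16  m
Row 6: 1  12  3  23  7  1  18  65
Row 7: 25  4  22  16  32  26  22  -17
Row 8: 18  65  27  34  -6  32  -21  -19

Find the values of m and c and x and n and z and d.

Row 1: 6 + 1 + 11 + 32 + 21 + 18 + 18 = 107, so its missing entry is 130 − 107 = 23.
Column 3: 23 + 16 + 8 − 4 + 3 + 22 + 27 = 95, so its missing entry is 130 − 95 = 35.
Row 3: 4 + 35 − 3 + 8 + 8 + 35 + 8 = 95, so its missing entry is 130 − 95 = 35.
Column 1: 6 + 35 + 15 + 18 + 1 + 25 + 18 = 118, so its missing entry is 130 − 118 = 12.
Row 2: 12 + 32 + 16 + 3 + 13 + 23 + 17 = 116, so its missing entry is 130 − 116 = 14.
Row 5: 18 + 14 − 4 + 34 + 34 + 18 + 16 = 130, so its missing entry is 130 − 130 = 0.

m = 0, c = 14, x = 12, n = 35, z = 35, d = 23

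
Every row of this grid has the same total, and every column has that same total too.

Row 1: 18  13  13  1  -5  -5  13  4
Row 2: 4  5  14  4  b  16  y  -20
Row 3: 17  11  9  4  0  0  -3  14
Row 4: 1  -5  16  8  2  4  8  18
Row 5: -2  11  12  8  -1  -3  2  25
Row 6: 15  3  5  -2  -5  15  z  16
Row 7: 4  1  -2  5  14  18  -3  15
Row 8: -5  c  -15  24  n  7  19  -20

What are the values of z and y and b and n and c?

z = 5, y = 11, b = 18, n = 29, c = 13

Rows 1 and 3 both sum to 52, so that's the common total.
Column 2: 13 + 5 + 11 − 5 + 11 + 3 + 1 = 39, so its missing entry is 52 − 39 = 13.
Row 8: -5 + 13 − 15 + 24 + 7 + 19 − 20 = 23, so its missing entry is 52 − 23 = 29.
Column 5: -5 + 0 + 2 − 1 − 5 + 14 + 29 = 34, so its missing entry is 52 − 34 = 18.
Row 6: 15 + 3 + 5 − 2 − 5 + 15 + 16 = 47, so its missing entry is 52 − 47 = 5.
Row 2: 4 + 5 + 14 + 4 + 18 + 16 − 20 = 41, so its missing entry is 52 − 41 = 11.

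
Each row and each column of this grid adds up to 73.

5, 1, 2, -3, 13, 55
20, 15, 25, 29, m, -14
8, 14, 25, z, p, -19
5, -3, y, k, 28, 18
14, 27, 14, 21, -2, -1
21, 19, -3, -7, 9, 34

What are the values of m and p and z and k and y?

m = -2, p = 27, z = 18, k = 15, y = 10

Row 2 has 20 + 15 + 25 + 29 − 14 = 75; the blank must be 73 − 75 = -2.
Column 5 has 13 − 2 + 28 − 2 + 9 = 46; the blank must be 73 − 46 = 27.
Row 3 has 8 + 14 + 25 + 27 − 19 = 55; the blank must be 73 − 55 = 18.
Column 4 has -3 + 29 + 18 + 21 − 7 = 58; the blank must be 73 − 58 = 15.
Row 4 has 5 − 3 + 15 + 28 + 18 = 63; the blank must be 73 − 63 = 10.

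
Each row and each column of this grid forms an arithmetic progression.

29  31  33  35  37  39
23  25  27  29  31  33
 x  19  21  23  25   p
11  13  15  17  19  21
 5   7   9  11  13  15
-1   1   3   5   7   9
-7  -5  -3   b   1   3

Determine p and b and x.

p = 27, b = -1, x = 17

Along each row the entries change by 2 per step; down each column they change by -6.
Row 3: from 19 at column 2, stepping by 2 to column 6 gives 27.
Row 7: from -7 at column 1, stepping by 2 to column 4 gives -1.
Row 3: from 19 at column 2, stepping by 2 to column 1 gives 17.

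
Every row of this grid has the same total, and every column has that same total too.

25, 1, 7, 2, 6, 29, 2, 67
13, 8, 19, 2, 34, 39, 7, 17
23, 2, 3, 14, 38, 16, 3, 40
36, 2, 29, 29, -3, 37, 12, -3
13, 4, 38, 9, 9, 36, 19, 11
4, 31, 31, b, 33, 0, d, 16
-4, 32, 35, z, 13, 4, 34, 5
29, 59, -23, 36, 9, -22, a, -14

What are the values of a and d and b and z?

Rows 1 and 2 both sum to 139, so that's the common total.
Row 8: 29 + 59 − 23 + 36 + 9 − 22 − 14 = 74, so its missing entry is 139 − 74 = 65.
Column 7: 2 + 7 + 3 + 12 + 19 + 34 + 65 = 142, so its missing entry is 139 − 142 = -3.
Row 6: 4 + 31 + 31 + 33 + 0 − 3 + 16 = 112, so its missing entry is 139 − 112 = 27.
Row 7: -4 + 32 + 35 + 13 + 4 + 34 + 5 = 119, so its missing entry is 139 − 119 = 20.

a = 65, d = -3, b = 27, z = 20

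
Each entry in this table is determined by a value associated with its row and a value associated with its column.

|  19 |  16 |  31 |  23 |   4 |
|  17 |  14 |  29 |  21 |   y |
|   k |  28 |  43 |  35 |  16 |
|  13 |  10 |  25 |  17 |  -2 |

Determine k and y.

The difference between any two rows is the same in every column — this is an addition table with the headers hidden.
Row 3 minus row 1 is 35 − 23 = 12, so its entry in column 1 is 19 + 12 = 31.
Row 2 minus row 1 is 21 − 23 = -2, so its entry in column 5 is 4 + (-2) = 2.

k = 31, y = 2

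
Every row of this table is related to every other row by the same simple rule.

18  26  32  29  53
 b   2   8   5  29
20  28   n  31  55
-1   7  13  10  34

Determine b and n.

The difference between any two rows is the same in every column — this is an addition table with the headers hidden.
Row 2 minus row 1 is 5 − 29 = -24, so its entry in column 1 is 18 + (-24) = -6.
Row 3 minus row 1 is 31 − 29 = 2, so its entry in column 3 is 32 + 2 = 34.

b = -6, n = 34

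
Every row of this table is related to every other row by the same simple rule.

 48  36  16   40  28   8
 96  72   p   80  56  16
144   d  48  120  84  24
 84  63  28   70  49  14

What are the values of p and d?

Each row is a constant multiple of every other row — this is a multiplication table with the headers hidden.
Row 2 is 96/48 = 2/1 times row 1, so its entry in column 3 is 16 × 2/1 = 32.
Row 3 is 144/48 = 3/1 times row 1, so its entry in column 2 is 36 × 3/1 = 108.

p = 32, d = 108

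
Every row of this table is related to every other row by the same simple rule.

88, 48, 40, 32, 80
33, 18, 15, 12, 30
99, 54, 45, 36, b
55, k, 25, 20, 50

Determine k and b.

Each row is a constant multiple of every other row — this is a multiplication table with the headers hidden.
Row 4 is 20/32 = 5/8 times row 1, so its entry in column 2 is 48 × 5/8 = 30.
Row 3 is 36/32 = 9/8 times row 1, so its entry in column 5 is 80 × 9/8 = 90.

k = 30, b = 90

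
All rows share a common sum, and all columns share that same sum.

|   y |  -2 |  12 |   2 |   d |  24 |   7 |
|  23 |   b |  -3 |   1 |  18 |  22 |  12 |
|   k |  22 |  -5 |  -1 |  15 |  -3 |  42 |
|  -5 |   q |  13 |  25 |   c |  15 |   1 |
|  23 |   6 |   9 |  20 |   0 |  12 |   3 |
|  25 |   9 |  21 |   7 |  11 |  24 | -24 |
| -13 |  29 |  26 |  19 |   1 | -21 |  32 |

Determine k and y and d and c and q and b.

Rows 5 and 6 both sum to 73, so that's the common total.
Row 2 has 23 − 3 + 1 + 18 + 22 + 12 = 73; the blank must be 73 − 73 = 0.
Column 2 has -2 + 0 + 22 + 6 + 9 + 29 = 64; the blank must be 73 − 64 = 9.
Row 4 has -5 + 9 + 13 + 25 + 15 + 1 = 58; the blank must be 73 − 58 = 15.
Column 5 has 18 + 15 + 15 + 0 + 11 + 1 = 60; the blank must be 73 − 60 = 13.
Row 1 has -2 + 12 + 2 + 13 + 24 + 7 = 56; the blank must be 73 − 56 = 17.
Row 3 has 22 − 5 − 1 + 15 − 3 + 42 = 70; the blank must be 73 − 70 = 3.

k = 3, y = 17, d = 13, c = 15, q = 9, b = 0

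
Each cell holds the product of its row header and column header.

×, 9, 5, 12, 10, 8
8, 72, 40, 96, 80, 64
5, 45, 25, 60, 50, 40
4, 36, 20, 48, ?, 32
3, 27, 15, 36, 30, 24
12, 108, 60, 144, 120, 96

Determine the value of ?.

4 × 10 = 40.

40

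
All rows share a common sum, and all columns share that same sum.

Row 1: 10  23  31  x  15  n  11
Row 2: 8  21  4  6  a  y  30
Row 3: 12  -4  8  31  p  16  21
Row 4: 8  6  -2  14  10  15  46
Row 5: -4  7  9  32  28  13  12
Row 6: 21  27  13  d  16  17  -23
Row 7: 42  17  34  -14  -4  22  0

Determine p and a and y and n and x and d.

p = 13, a = 19, y = 9, n = 5, x = 2, d = 26

Rows 4 and 5 both sum to 97, so that's the common total.
The known cells in row 3 total 84, leaving 97 − 84 = 13 for the blank.
The known cells in column 5 total 78, leaving 97 − 78 = 19 for the blank.
The known cells in row 2 total 88, leaving 97 − 88 = 9 for the blank.
The known cells in column 6 total 92, leaving 97 − 92 = 5 for the blank.
The known cells in row 1 total 95, leaving 97 − 95 = 2 for the blank.
The known cells in row 6 total 71, leaving 97 − 71 = 26 for the blank.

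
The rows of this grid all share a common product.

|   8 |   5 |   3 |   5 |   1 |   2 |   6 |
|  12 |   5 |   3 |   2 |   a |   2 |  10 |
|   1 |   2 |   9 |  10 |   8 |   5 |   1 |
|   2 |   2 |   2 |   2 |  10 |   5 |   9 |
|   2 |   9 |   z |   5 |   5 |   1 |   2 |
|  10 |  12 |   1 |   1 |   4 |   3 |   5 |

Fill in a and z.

a = 1, z = 8

Rows 1 and 4 each multiply to 7200, so every row has product 7200.
Row 2: 12×5×3×2×2×10 = 7200, so the missing entry is 7200 ÷ 7200 = 1.
Row 5: 2×9×5×5×1×2 = 900, so the missing entry is 7200 ÷ 900 = 8.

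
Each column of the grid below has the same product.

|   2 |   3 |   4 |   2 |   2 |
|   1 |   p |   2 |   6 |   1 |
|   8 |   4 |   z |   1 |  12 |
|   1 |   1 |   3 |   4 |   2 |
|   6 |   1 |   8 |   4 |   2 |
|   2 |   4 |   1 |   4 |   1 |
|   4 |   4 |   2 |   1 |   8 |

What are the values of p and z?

p = 4, z = 2

Columns 1 and 5 each multiply to 768, so every column has product 768.
Column 2: 3×4×1×1×4×4 = 192, so the missing entry is 768 ÷ 192 = 4.
Column 3: 4×2×3×8×1×2 = 384, so the missing entry is 768 ÷ 384 = 2.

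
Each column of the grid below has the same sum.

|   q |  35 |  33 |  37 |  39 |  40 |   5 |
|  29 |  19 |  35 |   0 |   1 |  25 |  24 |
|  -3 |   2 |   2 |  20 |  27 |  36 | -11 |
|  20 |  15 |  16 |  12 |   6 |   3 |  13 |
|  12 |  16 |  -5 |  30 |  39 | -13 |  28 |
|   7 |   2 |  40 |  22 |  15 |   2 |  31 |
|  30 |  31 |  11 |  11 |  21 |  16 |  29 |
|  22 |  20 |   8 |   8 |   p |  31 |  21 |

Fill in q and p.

q = 23, p = -8

Columns 4 and 6 both add up to 140, so every column sums to 140.
Column 1: 29 − 3 + 20 + 12 + 7 + 30 + 22 = 117, so the missing entry is 140 − 117 = 23.
Column 5: 39 + 1 + 27 + 6 + 39 + 15 + 21 = 148, so the missing entry is 140 − 148 = -8.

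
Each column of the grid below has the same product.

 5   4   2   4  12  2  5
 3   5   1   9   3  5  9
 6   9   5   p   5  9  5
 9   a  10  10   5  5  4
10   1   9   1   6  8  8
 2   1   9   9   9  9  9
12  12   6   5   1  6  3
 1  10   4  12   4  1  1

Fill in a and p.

Columns 6 and 7 each multiply to 194400, so every column has product 194400.
Column 2: 4×5×9×1×1×12×10 = 21600, so the missing entry is 194400 ÷ 21600 = 9.
Column 4: 4×9×10×1×9×5×12 = 194400, so the missing entry is 194400 ÷ 194400 = 1.

a = 9, p = 1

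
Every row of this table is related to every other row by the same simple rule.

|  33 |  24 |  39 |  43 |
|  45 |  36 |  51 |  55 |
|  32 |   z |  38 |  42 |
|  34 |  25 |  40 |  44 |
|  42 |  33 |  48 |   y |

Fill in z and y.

z = 23, y = 52

The difference between any two rows is the same in every column — this is an addition table with the headers hidden.
Row 3 minus row 1 is 38 − 39 = -1, so its entry in column 2 is 24 + (-1) = 23.
Row 5 minus row 1 is 48 − 39 = 9, so its entry in column 4 is 43 + 9 = 52.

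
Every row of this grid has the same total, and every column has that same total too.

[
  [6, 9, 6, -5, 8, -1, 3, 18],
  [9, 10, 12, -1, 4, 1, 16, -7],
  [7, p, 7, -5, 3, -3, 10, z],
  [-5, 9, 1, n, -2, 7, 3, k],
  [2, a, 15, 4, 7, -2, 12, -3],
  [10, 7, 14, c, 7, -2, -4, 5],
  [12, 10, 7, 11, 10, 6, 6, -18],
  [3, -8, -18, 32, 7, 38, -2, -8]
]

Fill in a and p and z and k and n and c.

a = 9, p = -2, z = 27, k = 30, n = 1, c = 7

Rows 1 and 2 both sum to 44, so that's the common total.
The known cells in row 6 total 37, leaving 44 − 37 = 7 for the blank.
The known cells in column 4 total 43, leaving 44 − 43 = 1 for the blank.
The known cells in row 4 total 14, leaving 44 − 14 = 30 for the blank.
The known cells in column 8 total 17, leaving 44 − 17 = 27 for the blank.
The known cells in row 3 total 46, leaving 44 − 46 = -2 for the blank.
The known cells in row 5 total 35, leaving 44 − 35 = 9 for the blank.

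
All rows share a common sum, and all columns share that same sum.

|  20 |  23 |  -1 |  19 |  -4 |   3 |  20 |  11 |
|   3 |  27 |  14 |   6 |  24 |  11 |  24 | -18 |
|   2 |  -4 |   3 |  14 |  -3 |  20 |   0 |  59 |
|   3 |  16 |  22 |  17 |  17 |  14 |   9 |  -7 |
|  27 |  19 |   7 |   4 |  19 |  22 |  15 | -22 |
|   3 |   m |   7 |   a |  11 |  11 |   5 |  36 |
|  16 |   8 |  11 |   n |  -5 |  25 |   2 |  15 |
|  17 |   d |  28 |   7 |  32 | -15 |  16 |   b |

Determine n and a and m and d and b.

Rows 1 and 2 both sum to 91, so that's the common total.
The known cells in column 8 total 74, leaving 91 − 74 = 17 for the blank.
The known cells in row 8 total 102, leaving 91 − 102 = -11 for the blank.
The known cells in column 2 total 78, leaving 91 − 78 = 13 for the blank.
The known cells in row 6 total 86, leaving 91 − 86 = 5 for the blank.
The known cells in row 7 total 72, leaving 91 − 72 = 19 for the blank.

n = 19, a = 5, m = 13, d = -11, b = 17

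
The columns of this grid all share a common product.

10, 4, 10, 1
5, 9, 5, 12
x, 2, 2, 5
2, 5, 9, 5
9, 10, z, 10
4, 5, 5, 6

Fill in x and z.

x = 5, z = 4

Columns 2 and 4 each multiply to 18000, so every column has product 18000.
Column 1: 10×5×2×9×4 = 3600, so the missing entry is 18000 ÷ 3600 = 5.
Column 3: 10×5×2×9×5 = 4500, so the missing entry is 18000 ÷ 4500 = 4.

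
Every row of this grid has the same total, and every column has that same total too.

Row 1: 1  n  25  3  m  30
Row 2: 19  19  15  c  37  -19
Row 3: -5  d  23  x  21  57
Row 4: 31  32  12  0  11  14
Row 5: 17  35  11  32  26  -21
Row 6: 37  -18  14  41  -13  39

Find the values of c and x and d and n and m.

c = 29, x = -5, d = 9, n = 23, m = 18

Rows 4 and 5 both sum to 100, so that's the common total.
The known cells in column 5 total 82, leaving 100 − 82 = 18 for the blank.
The known cells in row 1 total 77, leaving 100 − 77 = 23 for the blank.
The known cells in column 2 total 91, leaving 100 − 91 = 9 for the blank.
The known cells in row 3 total 105, leaving 100 − 105 = -5 for the blank.
The known cells in row 2 total 71, leaving 100 − 71 = 29 for the blank.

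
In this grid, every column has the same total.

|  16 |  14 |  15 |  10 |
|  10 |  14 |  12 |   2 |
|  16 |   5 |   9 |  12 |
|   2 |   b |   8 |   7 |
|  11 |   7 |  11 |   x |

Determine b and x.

The complete columns each total 55.
Column 2 is missing 55 − 40 = 15 (since 14 + 14 + 5 + 7 = 40).
Column 4 is missing 55 − 31 = 24 (since 10 + 2 + 12 + 7 = 31).

b = 15, x = 24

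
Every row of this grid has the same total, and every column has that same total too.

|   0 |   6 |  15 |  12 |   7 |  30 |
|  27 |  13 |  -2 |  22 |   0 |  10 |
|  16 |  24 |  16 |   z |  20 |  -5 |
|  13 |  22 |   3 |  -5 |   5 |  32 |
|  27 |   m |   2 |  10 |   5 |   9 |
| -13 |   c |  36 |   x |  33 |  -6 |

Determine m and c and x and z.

Rows 1 and 2 both sum to 70, so that's the common total.
Row 3 has 16 + 24 + 16 + 20 − 5 = 71; the blank must be 70 − 71 = -1.
Column 4 has 12 + 22 − 1 − 5 + 10 = 38; the blank must be 70 − 38 = 32.
Row 5 has 27 + 2 + 10 + 5 + 9 = 53; the blank must be 70 − 53 = 17.
Row 6 has -13 + 36 + 32 + 33 − 6 = 82; the blank must be 70 − 82 = -12.

m = 17, c = -12, x = 32, z = -1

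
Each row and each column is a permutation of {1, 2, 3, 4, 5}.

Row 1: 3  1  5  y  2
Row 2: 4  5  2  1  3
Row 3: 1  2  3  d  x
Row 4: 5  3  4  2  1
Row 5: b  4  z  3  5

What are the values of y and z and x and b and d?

At (row 3, col 5): column 5 already has {1, 2, 3, 5}, so the value is 4.
At (row 5, col 1): column 1 already has {1, 3, 4, 5}, so the value is 2.
Cell (1,4): row 1 already has {1, 2, 3, 5} → 4.
Cell (5,3): row 5 already has {2, 3, 4, 5} → 1.
Cell (3,4): row 3 already has {1, 2, 3, 4} → 5.

y = 4, z = 1, x = 4, b = 2, d = 5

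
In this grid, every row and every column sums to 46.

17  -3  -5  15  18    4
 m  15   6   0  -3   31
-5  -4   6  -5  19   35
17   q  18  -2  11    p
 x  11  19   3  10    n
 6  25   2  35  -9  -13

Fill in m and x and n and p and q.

m = -3, x = 14, n = -11, p = 0, q = 2

Column 2: -3 + 15 − 4 + 11 + 25 = 44, so its missing entry is 46 − 44 = 2.
Row 2: 15 + 6 + 0 − 3 + 31 = 49, so its missing entry is 46 − 49 = -3.
Column 1: 17 − 3 − 5 + 17 + 6 = 32, so its missing entry is 46 − 32 = 14.
Row 5: 14 + 11 + 19 + 3 + 10 = 57, so its missing entry is 46 − 57 = -11.
Row 4: 17 + 2 + 18 − 2 + 11 = 46, so its missing entry is 46 − 46 = 0.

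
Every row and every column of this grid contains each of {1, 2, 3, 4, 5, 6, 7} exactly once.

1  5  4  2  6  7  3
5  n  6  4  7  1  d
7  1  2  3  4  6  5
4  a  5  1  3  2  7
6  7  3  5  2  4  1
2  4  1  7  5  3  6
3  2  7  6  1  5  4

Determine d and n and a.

Cell (4,2): row 4 already has {1, 2, 3, 4, 5, 7} → 6.
At (row 2, col 7): column 7 already has {1, 3, 4, 5, 6, 7}, so the value is 2.
Cell (2,2): row 2 already has {1, 2, 4, 5, 6, 7} → 3.

d = 2, n = 3, a = 6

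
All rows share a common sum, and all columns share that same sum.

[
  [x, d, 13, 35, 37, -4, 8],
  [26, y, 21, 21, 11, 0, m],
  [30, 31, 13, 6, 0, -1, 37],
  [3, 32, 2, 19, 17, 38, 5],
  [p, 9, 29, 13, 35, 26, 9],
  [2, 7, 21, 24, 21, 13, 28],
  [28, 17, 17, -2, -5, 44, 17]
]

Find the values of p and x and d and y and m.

Rows 3 and 4 both sum to 116, so that's the common total.
Row 5: 9 + 29 + 13 + 35 + 26 + 9 = 121, so its missing entry is 116 − 121 = -5.
Column 1: 26 + 30 + 3 − 5 + 2 + 28 = 84, so its missing entry is 116 − 84 = 32.
Row 1: 32 + 13 + 35 + 37 − 4 + 8 = 121, so its missing entry is 116 − 121 = -5.
Column 2: -5 + 31 + 32 + 9 + 7 + 17 = 91, so its missing entry is 116 − 91 = 25.
Row 2: 26 + 25 + 21 + 21 + 11 + 0 = 104, so its missing entry is 116 − 104 = 12.

p = -5, x = 32, d = -5, y = 25, m = 12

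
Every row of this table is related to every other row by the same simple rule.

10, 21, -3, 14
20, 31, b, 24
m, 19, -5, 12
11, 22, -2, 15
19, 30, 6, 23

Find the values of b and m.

b = 7, m = 8

The difference between any two rows is the same in every column — this is an addition table with the headers hidden.
Row 2 minus row 1 is 31 − 21 = 10, so its entry in column 3 is -3 + 10 = 7.
Row 3 minus row 1 is 19 − 21 = -2, so its entry in column 1 is 10 + (-2) = 8.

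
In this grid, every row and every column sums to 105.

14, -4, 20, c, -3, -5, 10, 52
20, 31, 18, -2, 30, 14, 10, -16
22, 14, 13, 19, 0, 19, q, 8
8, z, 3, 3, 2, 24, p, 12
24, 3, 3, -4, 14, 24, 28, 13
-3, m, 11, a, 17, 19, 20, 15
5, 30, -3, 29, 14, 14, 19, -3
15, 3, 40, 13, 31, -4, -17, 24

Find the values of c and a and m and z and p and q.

c = 21, a = 26, m = 0, z = 28, p = 25, q = 10

Row 1: 14 − 4 + 20 − 3 − 5 + 10 + 52 = 84, so its missing entry is 105 − 84 = 21.
Row 3: 22 + 14 + 13 + 19 + 0 + 19 + 8 = 95, so its missing entry is 105 − 95 = 10.
Column 7: 10 + 10 + 10 + 28 + 20 + 19 − 17 = 80, so its missing entry is 105 − 80 = 25.
Row 4: 8 + 3 + 3 + 2 + 24 + 25 + 12 = 77, so its missing entry is 105 − 77 = 28.
Column 2: -4 + 31 + 14 + 28 + 3 + 30 + 3 = 105, so its missing entry is 105 − 105 = 0.
Row 6: -3 + 0 + 11 + 17 + 19 + 20 + 15 = 79, so its missing entry is 105 − 79 = 26.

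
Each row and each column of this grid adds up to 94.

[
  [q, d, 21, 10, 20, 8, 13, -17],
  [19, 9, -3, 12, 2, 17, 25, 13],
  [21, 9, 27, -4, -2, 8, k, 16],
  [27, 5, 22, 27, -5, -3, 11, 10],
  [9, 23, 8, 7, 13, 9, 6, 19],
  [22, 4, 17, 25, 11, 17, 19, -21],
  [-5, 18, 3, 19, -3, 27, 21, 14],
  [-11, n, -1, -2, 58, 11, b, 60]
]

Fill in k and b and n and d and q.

Column 1 has 19 + 21 + 27 + 9 + 22 − 5 − 11 = 82; the blank must be 94 − 82 = 12.
Row 1 has 12 + 21 + 10 + 20 + 8 + 13 − 17 = 67; the blank must be 94 − 67 = 27.
Column 2 has 27 + 9 + 9 + 5 + 23 + 4 + 18 = 95; the blank must be 94 − 95 = -1.
Row 8 has -11 − 1 − 1 − 2 + 58 + 11 + 60 = 114; the blank must be 94 − 114 = -20.
Row 3 has 21 + 9 + 27 − 4 − 2 + 8 + 16 = 75; the blank must be 94 − 75 = 19.

k = 19, b = -20, n = -1, d = 27, q = 12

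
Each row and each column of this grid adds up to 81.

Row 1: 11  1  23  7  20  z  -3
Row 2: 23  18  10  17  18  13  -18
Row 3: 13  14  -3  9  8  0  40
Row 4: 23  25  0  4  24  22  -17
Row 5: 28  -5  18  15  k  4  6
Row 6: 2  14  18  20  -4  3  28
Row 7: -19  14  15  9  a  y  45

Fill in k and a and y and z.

The known cells in row 5 total 66, leaving 81 − 66 = 15 for the blank.
The known cells in column 5 total 81, leaving 81 − 81 = 0 for the blank.
The known cells in row 7 total 64, leaving 81 − 64 = 17 for the blank.
The known cells in row 1 total 59, leaving 81 − 59 = 22 for the blank.

k = 15, a = 0, y = 17, z = 22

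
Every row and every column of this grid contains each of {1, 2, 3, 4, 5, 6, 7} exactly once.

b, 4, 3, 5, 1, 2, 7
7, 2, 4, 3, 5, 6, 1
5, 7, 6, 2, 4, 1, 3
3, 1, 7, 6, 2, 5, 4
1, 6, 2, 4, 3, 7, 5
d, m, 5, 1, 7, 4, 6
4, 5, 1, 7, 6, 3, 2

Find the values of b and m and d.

b = 6, m = 3, d = 2

At (row 6, col 2): column 2 already has {1, 2, 4, 5, 6, 7}, so the value is 3.
Cell (6,1): row 6 already has {1, 3, 4, 5, 6, 7} → 2.
For row 1, column 1: row 1 already has {1, 2, 3, 4, 5, 7}; that leaves 6.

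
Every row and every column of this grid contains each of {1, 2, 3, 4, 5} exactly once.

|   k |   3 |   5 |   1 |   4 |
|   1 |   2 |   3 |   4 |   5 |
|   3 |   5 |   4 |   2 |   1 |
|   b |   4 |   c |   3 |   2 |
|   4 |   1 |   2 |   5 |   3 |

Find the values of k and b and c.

Cell (4,3): column 3 already has {2, 3, 4, 5} → 1.
Cell (4,1): row 4 already has {1, 2, 3, 4} → 5.
Cell (1,1): row 1 already has {1, 3, 4, 5} → 2.

k = 2, b = 5, c = 1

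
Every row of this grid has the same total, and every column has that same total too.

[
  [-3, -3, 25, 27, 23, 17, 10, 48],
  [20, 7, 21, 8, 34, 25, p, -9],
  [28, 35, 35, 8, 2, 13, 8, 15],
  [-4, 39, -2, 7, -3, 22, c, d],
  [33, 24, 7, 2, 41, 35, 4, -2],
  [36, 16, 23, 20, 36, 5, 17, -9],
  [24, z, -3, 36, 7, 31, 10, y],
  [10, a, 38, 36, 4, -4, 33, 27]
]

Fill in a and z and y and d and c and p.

a = 0, z = 26, y = 13, d = 61, c = 24, p = 38

Rows 1 and 3 both sum to 144, so that's the common total.
Row 8 has 10 + 38 + 36 + 4 − 4 + 33 + 27 = 144; the blank must be 144 − 144 = 0.
Column 2 has -3 + 7 + 35 + 39 + 24 + 16 + 0 = 118; the blank must be 144 − 118 = 26.
Row 7 has 24 + 26 − 3 + 36 + 7 + 31 + 10 = 131; the blank must be 144 − 131 = 13.
Column 8 has 48 − 9 + 15 − 2 − 9 + 13 + 27 = 83; the blank must be 144 − 83 = 61.
Row 4 has -4 + 39 − 2 + 7 − 3 + 22 + 61 = 120; the blank must be 144 − 120 = 24.
Row 2 has 20 + 7 + 21 + 8 + 34 + 25 − 9 = 106; the blank must be 144 − 106 = 38.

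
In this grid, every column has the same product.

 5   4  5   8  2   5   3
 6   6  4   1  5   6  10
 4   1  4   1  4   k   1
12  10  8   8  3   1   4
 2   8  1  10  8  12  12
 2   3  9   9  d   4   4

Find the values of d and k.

Columns 2 and 3 each multiply to 5760, so every column has product 5760.
Column 5: 2×5×4×3×8 = 960, so the missing entry is 5760 ÷ 960 = 6.
Column 6: 5×6×1×12×4 = 1440, so the missing entry is 5760 ÷ 1440 = 4.

d = 6, k = 4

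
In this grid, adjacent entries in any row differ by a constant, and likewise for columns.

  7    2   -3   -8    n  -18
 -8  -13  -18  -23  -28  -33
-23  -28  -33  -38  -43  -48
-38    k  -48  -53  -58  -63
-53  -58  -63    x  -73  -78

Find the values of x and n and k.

Along each row the entries change by -5 per step; down each column they change by -15.
Row 5: from -53 at column 1, stepping by -5 to column 4 gives -68.
Row 1: from 7 at column 1, stepping by -5 to column 5 gives -13.
Row 4: from -38 at column 1, stepping by -5 to column 2 gives -43.

x = -68, n = -13, k = -43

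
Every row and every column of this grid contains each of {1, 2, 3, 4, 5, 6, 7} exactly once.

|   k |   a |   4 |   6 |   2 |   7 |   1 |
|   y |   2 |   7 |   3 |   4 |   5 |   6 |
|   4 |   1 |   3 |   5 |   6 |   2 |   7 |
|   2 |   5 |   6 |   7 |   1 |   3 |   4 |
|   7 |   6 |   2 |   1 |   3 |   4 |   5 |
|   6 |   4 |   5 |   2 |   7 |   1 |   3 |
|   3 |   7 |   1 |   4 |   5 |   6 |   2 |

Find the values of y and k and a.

At (row 2, col 1): row 2 already has {2, 3, 4, 5, 6, 7}, so the value is 1.
Cell (1,1): column 1 already has {1, 2, 3, 4, 6, 7} → 5.
For row 1, column 2: row 1 already has {1, 2, 4, 5, 6, 7}; that leaves 3.

y = 1, k = 5, a = 3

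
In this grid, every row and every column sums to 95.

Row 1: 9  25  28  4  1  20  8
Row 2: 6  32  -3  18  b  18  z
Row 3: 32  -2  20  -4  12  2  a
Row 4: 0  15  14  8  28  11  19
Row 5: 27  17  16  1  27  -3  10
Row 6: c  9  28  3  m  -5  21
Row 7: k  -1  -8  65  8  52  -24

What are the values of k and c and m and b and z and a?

The known cells in row 3 total 60, leaving 95 − 60 = 35 for the blank.
The known cells in row 7 total 92, leaving 95 − 92 = 3 for the blank.
The known cells in column 1 total 77, leaving 95 − 77 = 18 for the blank.
The known cells in row 6 total 74, leaving 95 − 74 = 21 for the blank.
The known cells in column 5 total 97, leaving 95 − 97 = -2 for the blank.
The known cells in row 2 total 69, leaving 95 − 69 = 26 for the blank.

k = 3, c = 18, m = 21, b = -2, z = 26, a = 35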